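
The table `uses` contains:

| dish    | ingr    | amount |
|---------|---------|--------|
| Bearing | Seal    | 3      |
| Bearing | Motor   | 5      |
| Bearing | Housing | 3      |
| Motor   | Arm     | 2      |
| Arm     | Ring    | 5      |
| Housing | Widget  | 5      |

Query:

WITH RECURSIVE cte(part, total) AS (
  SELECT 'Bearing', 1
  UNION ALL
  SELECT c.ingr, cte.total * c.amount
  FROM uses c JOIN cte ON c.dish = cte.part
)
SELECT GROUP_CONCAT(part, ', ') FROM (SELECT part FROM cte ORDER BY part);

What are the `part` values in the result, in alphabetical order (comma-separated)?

Arm, Bearing, Housing, Motor, Ring, Seal, Widget

Base: (Bearing, total=1).
Iteration 1: components of {Bearing} -> Housing = 1*3 = 3, Motor = 1*5 = 5, Seal = 1*3 = 3.
Iteration 2: components of {Housing,Motor,Seal} -> Arm = 5*2 = 10, Widget = 3*5 = 15.
Iteration 3: components of {Arm,Widget} -> Ring = 10*5 = 50.
Iteration 4: no further components; recursion stops.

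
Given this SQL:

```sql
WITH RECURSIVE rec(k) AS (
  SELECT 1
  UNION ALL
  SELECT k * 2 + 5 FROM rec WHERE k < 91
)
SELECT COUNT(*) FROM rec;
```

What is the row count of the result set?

Base: k=1.
Iteration 1: 1 < 91 holds -> k = 1 * 2 + 5 = 7.
Iteration 2: 7 < 91 holds -> k = 7 * 2 + 5 = 19.
Iteration 3: 19 < 91 holds -> k = 19 * 2 + 5 = 43.
Iteration 4: 43 < 91 holds -> k = 43 * 2 + 5 = 91.
Iteration 5: 91 < 91 fails; recursion stops.
Total rows emitted: 5.

5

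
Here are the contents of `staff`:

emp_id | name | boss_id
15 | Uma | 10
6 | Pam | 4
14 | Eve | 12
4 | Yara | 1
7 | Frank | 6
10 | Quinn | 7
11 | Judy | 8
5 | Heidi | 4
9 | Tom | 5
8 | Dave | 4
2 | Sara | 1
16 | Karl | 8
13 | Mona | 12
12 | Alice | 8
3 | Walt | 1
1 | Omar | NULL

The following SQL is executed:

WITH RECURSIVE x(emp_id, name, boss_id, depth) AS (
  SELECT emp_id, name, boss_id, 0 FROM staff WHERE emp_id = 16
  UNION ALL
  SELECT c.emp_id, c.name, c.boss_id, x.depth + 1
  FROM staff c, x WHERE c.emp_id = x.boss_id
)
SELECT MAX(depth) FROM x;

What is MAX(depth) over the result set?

Base: emp_id=16 (Karl), boss_id=8, depth 0.
Iteration 1: join on emp_id=8 -> Dave (id 8, boss_id=4, depth 1).
Iteration 2: join on emp_id=4 -> Yara (id 4, boss_id=1, depth 2).
Iteration 3: join on emp_id=1 -> Omar (id 1, boss_id=NULL, depth 3).
Iteration 4: boss_id is NULL; no match; recursion stops.
depth values: 0, 1, 2, 3; the maximum is 3.

3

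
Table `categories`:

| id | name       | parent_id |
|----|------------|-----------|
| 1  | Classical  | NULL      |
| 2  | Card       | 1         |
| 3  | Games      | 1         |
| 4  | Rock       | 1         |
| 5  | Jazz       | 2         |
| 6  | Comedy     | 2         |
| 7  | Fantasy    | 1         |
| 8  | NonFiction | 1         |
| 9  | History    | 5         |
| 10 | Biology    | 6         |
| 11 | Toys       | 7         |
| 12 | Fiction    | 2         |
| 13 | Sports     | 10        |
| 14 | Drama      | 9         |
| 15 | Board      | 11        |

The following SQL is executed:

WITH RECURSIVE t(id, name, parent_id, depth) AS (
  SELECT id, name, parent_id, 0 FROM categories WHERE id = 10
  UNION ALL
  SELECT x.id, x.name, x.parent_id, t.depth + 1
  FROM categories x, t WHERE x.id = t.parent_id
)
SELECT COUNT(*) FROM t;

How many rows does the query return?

4

Base: id=10 (Biology), parent_id=6, depth 0.
Iteration 1: join on id=6 -> Comedy (id 6, parent_id=2, depth 1).
Iteration 2: join on id=2 -> Card (id 2, parent_id=1, depth 2).
Iteration 3: join on id=1 -> Classical (id 1, parent_id=NULL, depth 3).
Iteration 4: parent_id is NULL; no match; recursion stops.
Total rows emitted: 4.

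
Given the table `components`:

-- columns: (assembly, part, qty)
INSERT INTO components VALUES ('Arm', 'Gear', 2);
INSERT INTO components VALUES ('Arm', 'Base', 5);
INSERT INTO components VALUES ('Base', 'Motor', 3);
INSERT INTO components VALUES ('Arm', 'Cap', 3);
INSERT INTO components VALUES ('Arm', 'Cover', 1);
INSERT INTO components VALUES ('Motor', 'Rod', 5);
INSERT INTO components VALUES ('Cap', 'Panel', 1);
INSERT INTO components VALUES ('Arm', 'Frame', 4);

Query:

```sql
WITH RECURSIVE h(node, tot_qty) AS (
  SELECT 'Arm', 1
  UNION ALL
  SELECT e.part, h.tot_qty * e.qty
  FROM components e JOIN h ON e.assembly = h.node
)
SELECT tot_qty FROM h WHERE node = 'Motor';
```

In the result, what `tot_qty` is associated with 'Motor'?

Base: (Arm, tot_qty=1).
Iteration 1: components of {Arm} -> Base = 1*5 = 5, Cap = 1*3 = 3, Cover = 1*1 = 1, Frame = 1*4 = 4, Gear = 1*2 = 2.
Iteration 2: components of {Base,Cap,Cover,Frame,Gear} -> Motor = 5*3 = 15, Panel = 3*1 = 3.
Iteration 3: components of {Motor,Panel} -> Rod = 15*5 = 75.
Iteration 4: no further components; recursion stops.

15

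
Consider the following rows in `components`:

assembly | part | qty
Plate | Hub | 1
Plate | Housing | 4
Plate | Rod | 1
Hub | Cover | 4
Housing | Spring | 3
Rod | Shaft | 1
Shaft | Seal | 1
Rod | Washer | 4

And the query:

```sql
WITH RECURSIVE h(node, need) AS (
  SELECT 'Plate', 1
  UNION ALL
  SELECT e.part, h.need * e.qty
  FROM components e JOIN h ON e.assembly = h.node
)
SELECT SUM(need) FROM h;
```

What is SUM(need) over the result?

29

Base: (Plate, need=1).
Iteration 1: components of {Plate} -> Housing = 1*4 = 4, Hub = 1*1 = 1, Rod = 1*1 = 1.
Iteration 2: components of {Housing,Hub,Rod} -> Cover = 1*4 = 4, Shaft = 1*1 = 1, Spring = 4*3 = 12, Washer = 1*4 = 4.
Iteration 3: components of {Cover,Shaft,Spring,Washer} -> Seal = 1*1 = 1.
Iteration 4: no further components; recursion stops.
SUM(need) = 1 + 1 + 4 + 1 + 4 + 12 + 1 + 4 + 1 = 29.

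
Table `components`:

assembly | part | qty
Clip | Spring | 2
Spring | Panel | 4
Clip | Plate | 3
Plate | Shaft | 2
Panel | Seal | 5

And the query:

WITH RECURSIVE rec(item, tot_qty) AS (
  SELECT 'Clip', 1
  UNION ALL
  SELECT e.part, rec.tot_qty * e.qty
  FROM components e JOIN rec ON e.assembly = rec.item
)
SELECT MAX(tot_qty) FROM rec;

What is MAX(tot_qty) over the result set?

40

Base: (Clip, tot_qty=1).
Iteration 1: components of {Clip} -> Plate = 1*3 = 3, Spring = 1*2 = 2.
Iteration 2: components of {Plate,Spring} -> Panel = 2*4 = 8, Shaft = 3*2 = 6.
Iteration 3: components of {Panel,Shaft} -> Seal = 8*5 = 40.
Iteration 4: no further components; recursion stops.
tot_qty values: 1, 3, 2, 6, 8, 40; the maximum is 40.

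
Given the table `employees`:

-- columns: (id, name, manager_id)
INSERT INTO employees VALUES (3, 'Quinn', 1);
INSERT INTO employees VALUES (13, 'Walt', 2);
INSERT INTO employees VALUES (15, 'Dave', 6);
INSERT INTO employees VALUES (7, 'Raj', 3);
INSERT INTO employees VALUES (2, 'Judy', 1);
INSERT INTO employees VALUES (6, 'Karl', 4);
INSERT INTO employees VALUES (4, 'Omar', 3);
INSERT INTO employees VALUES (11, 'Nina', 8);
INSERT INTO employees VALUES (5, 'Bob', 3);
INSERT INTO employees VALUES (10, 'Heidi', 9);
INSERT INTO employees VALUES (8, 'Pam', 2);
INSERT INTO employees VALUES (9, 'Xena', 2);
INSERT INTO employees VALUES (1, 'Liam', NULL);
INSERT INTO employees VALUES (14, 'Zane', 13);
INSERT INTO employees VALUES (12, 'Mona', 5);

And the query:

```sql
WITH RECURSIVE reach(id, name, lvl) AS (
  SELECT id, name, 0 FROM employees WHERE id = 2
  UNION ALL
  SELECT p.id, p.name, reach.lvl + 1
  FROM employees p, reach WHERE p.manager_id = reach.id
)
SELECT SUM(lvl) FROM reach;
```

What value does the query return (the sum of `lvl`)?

9

Base: id=2 (Judy) at lvl 0.
Iteration 1: rows with manager_id in {2} -> Pam (id 8, lvl 1), Xena (id 9, lvl 1), Walt (id 13, lvl 1).
Iteration 2: rows with manager_id in {8,9,13} -> Heidi (id 10, lvl 2), Nina (id 11, lvl 2), Zane (id 14, lvl 2).
Iteration 3: no rows with manager_id in {10,11,14}; recursion stops.
SUM(lvl) = 0 + 1 + 1 + 1 + 2 + 2 + 2 = 9.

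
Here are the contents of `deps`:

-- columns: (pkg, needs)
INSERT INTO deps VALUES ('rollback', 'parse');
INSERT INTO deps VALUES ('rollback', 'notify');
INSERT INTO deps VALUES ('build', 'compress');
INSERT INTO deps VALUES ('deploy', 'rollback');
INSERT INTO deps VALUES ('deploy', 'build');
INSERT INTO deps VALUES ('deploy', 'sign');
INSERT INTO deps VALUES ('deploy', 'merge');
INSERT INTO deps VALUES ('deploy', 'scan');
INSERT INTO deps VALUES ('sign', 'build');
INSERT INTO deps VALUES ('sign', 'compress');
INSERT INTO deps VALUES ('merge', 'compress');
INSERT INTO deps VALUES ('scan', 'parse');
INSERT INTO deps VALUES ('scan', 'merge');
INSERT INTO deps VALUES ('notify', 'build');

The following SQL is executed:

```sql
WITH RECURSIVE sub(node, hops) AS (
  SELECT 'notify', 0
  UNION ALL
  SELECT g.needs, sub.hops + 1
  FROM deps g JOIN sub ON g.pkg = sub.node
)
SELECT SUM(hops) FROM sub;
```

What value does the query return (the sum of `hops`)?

Base: (notify, hops=0).
Iteration 1: edges from {notify} -> (build, hops=1).
Iteration 2: edges from {build} -> (compress, hops=2).
Iteration 3: no outgoing edges from {compress}; recursion stops.
SUM(hops) = 0 + 1 + 2 = 3.

3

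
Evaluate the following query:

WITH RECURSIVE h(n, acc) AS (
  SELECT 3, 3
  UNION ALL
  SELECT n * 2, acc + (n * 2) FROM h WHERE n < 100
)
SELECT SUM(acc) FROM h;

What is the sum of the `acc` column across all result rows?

741

Base: n=3, acc=3.
Iteration 1: 3 < 100 holds -> n = 3 * 2 = 6, acc = 3 + 6 = 9.
Iteration 2: 6 < 100 holds -> n = 6 * 2 = 12, acc = 9 + 12 = 21.
Iteration 3: 12 < 100 holds -> n = 12 * 2 = 24, acc = 21 + 24 = 45.
Iteration 4: 24 < 100 holds -> n = 24 * 2 = 48, acc = 45 + 48 = 93.
Iteration 5: 48 < 100 holds -> n = 48 * 2 = 96, acc = 93 + 96 = 189.
Iteration 6: 96 < 100 holds -> n = 96 * 2 = 192, acc = 189 + 192 = 381.
Iteration 7: 192 < 100 fails; recursion stops.
SUM(acc) = 3 + 9 + 21 + 45 + 93 + 189 + 381 = 741.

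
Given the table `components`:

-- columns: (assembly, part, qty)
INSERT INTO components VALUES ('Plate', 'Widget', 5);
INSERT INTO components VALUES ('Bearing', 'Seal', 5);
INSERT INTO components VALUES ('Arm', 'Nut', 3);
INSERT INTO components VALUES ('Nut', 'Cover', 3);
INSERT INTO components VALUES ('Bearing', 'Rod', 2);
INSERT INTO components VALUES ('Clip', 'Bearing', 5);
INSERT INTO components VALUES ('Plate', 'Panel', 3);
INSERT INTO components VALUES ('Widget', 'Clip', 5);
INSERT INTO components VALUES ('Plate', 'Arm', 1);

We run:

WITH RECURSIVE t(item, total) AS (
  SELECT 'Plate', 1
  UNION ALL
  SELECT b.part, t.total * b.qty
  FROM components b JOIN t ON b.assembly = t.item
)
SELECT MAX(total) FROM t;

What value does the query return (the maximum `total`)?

Base: (Plate, total=1).
Iteration 1: components of {Plate} -> Arm = 1*1 = 1, Panel = 1*3 = 3, Widget = 1*5 = 5.
Iteration 2: components of {Arm,Panel,Widget} -> Clip = 5*5 = 25, Nut = 1*3 = 3.
Iteration 3: components of {Clip,Nut} -> Bearing = 25*5 = 125, Cover = 3*3 = 9.
Iteration 4: components of {Bearing,Cover} -> Rod = 125*2 = 250, Seal = 125*5 = 625.
Iteration 5: no further components; recursion stops.
total values: 1, 5, 3, 1, 25, 3, 125, 9, 625, 250; the maximum is 625.

625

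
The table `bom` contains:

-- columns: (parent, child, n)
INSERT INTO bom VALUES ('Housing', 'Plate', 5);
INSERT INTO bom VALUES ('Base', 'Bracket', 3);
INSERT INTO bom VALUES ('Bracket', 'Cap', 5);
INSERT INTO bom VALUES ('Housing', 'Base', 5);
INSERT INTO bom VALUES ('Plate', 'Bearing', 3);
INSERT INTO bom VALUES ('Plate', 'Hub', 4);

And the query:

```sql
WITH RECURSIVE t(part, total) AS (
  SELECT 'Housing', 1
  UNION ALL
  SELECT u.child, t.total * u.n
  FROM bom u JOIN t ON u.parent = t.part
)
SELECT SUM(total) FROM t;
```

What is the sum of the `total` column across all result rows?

Base: (Housing, total=1).
Iteration 1: components of {Housing} -> Base = 1*5 = 5, Plate = 1*5 = 5.
Iteration 2: components of {Base,Plate} -> Bearing = 5*3 = 15, Bracket = 5*3 = 15, Hub = 5*4 = 20.
Iteration 3: components of {Bearing,Bracket,Hub} -> Cap = 15*5 = 75.
Iteration 4: no further components; recursion stops.
SUM(total) = 1 + 5 + 5 + 15 + 20 + 15 + 75 = 136.

136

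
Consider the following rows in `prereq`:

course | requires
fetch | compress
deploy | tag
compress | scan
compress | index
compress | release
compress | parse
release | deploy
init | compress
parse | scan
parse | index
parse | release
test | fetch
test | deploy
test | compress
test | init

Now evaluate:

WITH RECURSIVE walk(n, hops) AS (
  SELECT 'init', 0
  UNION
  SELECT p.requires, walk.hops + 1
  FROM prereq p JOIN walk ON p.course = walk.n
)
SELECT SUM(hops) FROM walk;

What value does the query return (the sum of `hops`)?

Base: (init, hops=0).
Iteration 1: edges from {init} -> (compress, hops=1).
Iteration 2: edges from {compress} -> (index, hops=2), (parse, hops=2), (release, hops=2), (scan, hops=2).
Iteration 3: edges from {index,parse,release,scan} -> (deploy, hops=3), (index, hops=3), (release, hops=3), (scan, hops=3).
Iteration 4: edges from {deploy,index,release,scan} -> (deploy, hops=4), (tag, hops=4).
Iteration 5: edges from {deploy,tag} -> (tag, hops=5).
Iteration 6: no outgoing edges from {tag}; recursion stops.
SUM(hops) = 0 + 1 + 2 + 2 + 2 + 2 + 3 + 3 + 3 + 3 + 4 + 4 + 5 = 34.

34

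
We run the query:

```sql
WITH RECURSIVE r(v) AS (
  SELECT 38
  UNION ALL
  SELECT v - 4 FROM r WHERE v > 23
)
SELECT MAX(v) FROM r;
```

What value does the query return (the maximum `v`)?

Base: v=38.
Iteration 1: 38 > 23 holds -> v = 38 - 4 = 34.
Iteration 2: 34 > 23 holds -> v = 34 - 4 = 30.
Iteration 3: 30 > 23 holds -> v = 30 - 4 = 26.
Iteration 4: 26 > 23 holds -> v = 26 - 4 = 22.
Iteration 5: 22 > 23 fails; recursion stops.
v values: 38, 34, 30, 26, 22; the maximum is 38.

38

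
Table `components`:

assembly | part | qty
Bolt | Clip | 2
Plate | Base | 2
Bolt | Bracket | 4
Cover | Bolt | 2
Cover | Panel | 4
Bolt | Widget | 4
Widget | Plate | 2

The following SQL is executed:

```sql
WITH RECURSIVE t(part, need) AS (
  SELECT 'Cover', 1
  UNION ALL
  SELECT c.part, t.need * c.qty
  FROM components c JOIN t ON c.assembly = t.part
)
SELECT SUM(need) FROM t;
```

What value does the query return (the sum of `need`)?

Base: (Cover, need=1).
Iteration 1: components of {Cover} -> Bolt = 1*2 = 2, Panel = 1*4 = 4.
Iteration 2: components of {Bolt,Panel} -> Bracket = 2*4 = 8, Clip = 2*2 = 4, Widget = 2*4 = 8.
Iteration 3: components of {Bracket,Clip,Widget} -> Plate = 8*2 = 16.
Iteration 4: components of {Plate} -> Base = 16*2 = 32.
Iteration 5: no further components; recursion stops.
SUM(need) = 1 + 2 + 4 + 8 + 4 + 8 + 16 + 32 = 75.

75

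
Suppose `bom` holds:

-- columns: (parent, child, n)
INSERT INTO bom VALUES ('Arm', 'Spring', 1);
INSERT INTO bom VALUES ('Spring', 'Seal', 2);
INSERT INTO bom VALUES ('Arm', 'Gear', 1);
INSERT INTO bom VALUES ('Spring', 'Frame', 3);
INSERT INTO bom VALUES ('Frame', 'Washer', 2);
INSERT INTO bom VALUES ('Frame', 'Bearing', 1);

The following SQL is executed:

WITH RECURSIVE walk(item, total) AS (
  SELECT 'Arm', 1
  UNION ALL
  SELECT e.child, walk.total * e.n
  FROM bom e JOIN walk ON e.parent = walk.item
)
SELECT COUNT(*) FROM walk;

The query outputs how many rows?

Base: (Arm, total=1).
Iteration 1: components of {Arm} -> Gear = 1*1 = 1, Spring = 1*1 = 1.
Iteration 2: components of {Gear,Spring} -> Frame = 1*3 = 3, Seal = 1*2 = 2.
Iteration 3: components of {Frame,Seal} -> Bearing = 3*1 = 3, Washer = 3*2 = 6.
Iteration 4: no further components; recursion stops.
Total rows emitted: 7.

7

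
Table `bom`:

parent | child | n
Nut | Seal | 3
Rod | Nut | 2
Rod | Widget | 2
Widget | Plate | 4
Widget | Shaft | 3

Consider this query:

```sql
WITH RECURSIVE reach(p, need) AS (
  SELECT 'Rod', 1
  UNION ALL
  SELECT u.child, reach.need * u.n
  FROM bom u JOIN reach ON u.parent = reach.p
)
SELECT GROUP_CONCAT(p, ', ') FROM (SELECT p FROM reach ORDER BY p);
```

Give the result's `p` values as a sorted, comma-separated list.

Nut, Plate, Rod, Seal, Shaft, Widget

Base: (Rod, need=1).
Iteration 1: components of {Rod} -> Nut = 1*2 = 2, Widget = 1*2 = 2.
Iteration 2: components of {Nut,Widget} -> Plate = 2*4 = 8, Seal = 2*3 = 6, Shaft = 2*3 = 6.
Iteration 3: no further components; recursion stops.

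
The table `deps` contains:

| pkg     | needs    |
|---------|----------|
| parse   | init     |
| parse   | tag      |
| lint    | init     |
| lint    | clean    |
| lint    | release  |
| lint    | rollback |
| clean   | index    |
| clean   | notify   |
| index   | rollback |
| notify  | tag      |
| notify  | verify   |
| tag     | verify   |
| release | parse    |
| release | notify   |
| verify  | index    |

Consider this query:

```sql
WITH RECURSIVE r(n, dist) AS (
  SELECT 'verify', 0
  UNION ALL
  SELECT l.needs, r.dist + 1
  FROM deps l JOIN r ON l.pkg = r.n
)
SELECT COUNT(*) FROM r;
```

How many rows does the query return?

3

Base: (verify, dist=0).
Iteration 1: edges from {verify} -> (index, dist=1).
Iteration 2: edges from {index} -> (rollback, dist=2).
Iteration 3: no outgoing edges from {rollback}; recursion stops.
Total rows emitted: 3.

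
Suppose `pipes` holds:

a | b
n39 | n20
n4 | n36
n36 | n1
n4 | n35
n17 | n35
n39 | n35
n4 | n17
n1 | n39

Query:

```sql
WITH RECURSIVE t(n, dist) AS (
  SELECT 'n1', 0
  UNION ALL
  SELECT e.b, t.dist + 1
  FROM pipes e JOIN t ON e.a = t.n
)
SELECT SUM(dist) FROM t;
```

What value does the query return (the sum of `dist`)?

5

Base: (n1, dist=0).
Iteration 1: edges from {n1} -> (n39, dist=1).
Iteration 2: edges from {n39} -> (n20, dist=2), (n35, dist=2).
Iteration 3: no outgoing edges from {n20,n35}; recursion stops.
SUM(dist) = 0 + 1 + 2 + 2 = 5.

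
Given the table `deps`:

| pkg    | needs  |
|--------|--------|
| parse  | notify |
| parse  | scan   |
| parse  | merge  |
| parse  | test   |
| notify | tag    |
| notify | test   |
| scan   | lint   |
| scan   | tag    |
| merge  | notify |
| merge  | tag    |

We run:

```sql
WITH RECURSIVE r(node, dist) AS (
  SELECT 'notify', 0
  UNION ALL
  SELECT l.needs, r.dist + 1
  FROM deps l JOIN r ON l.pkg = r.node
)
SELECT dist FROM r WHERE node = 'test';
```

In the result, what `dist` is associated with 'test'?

Base: (notify, dist=0).
Iteration 1: edges from {notify} -> (tag, dist=1), (test, dist=1).
Iteration 2: no outgoing edges from {tag,test}; recursion stops.

1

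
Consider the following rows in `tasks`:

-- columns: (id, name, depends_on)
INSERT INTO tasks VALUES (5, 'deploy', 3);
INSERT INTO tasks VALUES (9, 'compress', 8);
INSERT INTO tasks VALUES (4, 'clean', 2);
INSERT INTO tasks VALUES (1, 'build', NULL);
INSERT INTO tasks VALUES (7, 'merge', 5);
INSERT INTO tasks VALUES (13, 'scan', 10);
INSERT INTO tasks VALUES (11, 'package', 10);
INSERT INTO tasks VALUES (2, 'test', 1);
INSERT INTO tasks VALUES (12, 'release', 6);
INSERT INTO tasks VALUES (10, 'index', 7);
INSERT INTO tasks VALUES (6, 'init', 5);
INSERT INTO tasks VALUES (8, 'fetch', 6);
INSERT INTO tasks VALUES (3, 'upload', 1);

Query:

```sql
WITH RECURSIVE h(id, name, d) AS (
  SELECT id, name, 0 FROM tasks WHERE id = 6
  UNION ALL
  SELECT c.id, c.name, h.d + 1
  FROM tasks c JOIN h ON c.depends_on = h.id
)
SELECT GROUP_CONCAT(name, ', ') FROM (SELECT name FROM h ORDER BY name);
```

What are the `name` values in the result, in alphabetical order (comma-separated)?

Base: id=6 (init) at d 0.
Iteration 1: rows with depends_on in {6} -> fetch (id 8, d 1), release (id 12, d 1).
Iteration 2: rows with depends_on in {8,12} -> compress (id 9, d 2).
Iteration 3: no rows with depends_on in {9}; recursion stops.

compress, fetch, init, release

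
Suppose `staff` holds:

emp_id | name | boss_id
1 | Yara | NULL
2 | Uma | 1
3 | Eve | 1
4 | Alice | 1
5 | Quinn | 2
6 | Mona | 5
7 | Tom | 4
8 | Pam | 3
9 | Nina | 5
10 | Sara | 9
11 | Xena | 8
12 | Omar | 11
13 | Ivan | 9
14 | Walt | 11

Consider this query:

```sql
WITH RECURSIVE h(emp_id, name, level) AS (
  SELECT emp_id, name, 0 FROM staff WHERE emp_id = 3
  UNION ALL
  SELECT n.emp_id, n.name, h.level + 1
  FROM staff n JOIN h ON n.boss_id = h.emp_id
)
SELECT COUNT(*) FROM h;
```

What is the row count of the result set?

Base: emp_id=3 (Eve) at level 0.
Iteration 1: rows with boss_id in {3} -> Pam (id 8, level 1).
Iteration 2: rows with boss_id in {8} -> Xena (id 11, level 2).
Iteration 3: rows with boss_id in {11} -> Omar (id 12, level 3), Walt (id 14, level 3).
Iteration 4: no rows with boss_id in {12,14}; recursion stops.
Total rows emitted: 5.

5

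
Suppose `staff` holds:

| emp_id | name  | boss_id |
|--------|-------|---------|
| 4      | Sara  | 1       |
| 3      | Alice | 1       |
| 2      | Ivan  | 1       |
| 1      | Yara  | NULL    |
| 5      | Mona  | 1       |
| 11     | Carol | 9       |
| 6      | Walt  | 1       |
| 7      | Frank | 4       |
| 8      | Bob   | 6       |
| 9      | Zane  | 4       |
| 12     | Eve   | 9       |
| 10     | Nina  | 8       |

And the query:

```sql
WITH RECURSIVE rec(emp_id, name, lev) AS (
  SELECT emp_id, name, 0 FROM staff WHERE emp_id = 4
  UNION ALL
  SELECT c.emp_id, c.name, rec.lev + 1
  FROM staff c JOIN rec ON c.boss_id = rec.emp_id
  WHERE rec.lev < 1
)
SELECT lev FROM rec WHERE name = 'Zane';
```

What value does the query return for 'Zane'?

1

Base: emp_id=4 (Sara) at lev 0.
Iteration 1: rows with boss_id in {4} -> Frank (id 7, lev 1), Zane (id 9, lev 1).
Iteration 2: lev < 1 fails for all current rows; recursion stops.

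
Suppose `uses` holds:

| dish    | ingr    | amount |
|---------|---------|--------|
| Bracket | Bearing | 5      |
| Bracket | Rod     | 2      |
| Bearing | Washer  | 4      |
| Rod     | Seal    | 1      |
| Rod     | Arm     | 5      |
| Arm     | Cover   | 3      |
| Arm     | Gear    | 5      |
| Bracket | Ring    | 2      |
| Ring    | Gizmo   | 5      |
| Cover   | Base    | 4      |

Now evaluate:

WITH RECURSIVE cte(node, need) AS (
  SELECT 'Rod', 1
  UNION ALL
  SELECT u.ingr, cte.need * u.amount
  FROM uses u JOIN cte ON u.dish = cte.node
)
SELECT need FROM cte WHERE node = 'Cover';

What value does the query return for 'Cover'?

Base: (Rod, need=1).
Iteration 1: components of {Rod} -> Arm = 1*5 = 5, Seal = 1*1 = 1.
Iteration 2: components of {Arm,Seal} -> Cover = 5*3 = 15, Gear = 5*5 = 25.
Iteration 3: components of {Cover,Gear} -> Base = 15*4 = 60.
Iteration 4: no further components; recursion stops.

15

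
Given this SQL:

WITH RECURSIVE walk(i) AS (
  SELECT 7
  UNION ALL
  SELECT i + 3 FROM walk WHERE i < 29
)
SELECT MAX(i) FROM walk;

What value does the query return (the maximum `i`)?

Base: i=7.
Iteration 1: 7 < 29 holds -> i = 7 + 3 = 10.
Iteration 2: 10 < 29 holds -> i = 10 + 3 = 13.
Iteration 3: 13 < 29 holds -> i = 13 + 3 = 16.
Iteration 4: 16 < 29 holds -> i = 16 + 3 = 19.
Iteration 5: 19 < 29 holds -> i = 19 + 3 = 22.
Iteration 6: 22 < 29 holds -> i = 22 + 3 = 25.
Iteration 7: 25 < 29 holds -> i = 25 + 3 = 28.
Iteration 8: 28 < 29 holds -> i = 28 + 3 = 31.
Iteration 9: 31 < 29 fails; recursion stops.
i values: 7, 10, 13, 16, 19, 22, 25, 28, 31; the maximum is 31.

31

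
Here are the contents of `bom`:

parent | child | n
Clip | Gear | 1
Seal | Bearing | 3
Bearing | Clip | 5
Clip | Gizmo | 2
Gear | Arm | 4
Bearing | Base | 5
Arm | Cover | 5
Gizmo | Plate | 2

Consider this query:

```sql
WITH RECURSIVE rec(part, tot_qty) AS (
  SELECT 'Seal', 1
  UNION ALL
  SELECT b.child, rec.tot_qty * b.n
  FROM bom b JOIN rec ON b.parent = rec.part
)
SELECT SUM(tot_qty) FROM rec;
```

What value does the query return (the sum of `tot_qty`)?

Base: (Seal, tot_qty=1).
Iteration 1: components of {Seal} -> Bearing = 1*3 = 3.
Iteration 2: components of {Bearing} -> Base = 3*5 = 15, Clip = 3*5 = 15.
Iteration 3: components of {Base,Clip} -> Gear = 15*1 = 15, Gizmo = 15*2 = 30.
Iteration 4: components of {Gear,Gizmo} -> Arm = 15*4 = 60, Plate = 30*2 = 60.
Iteration 5: components of {Arm,Plate} -> Cover = 60*5 = 300.
Iteration 6: no further components; recursion stops.
SUM(tot_qty) = 1 + 3 + 15 + 15 + 15 + 30 + 60 + 60 + 300 = 499.

499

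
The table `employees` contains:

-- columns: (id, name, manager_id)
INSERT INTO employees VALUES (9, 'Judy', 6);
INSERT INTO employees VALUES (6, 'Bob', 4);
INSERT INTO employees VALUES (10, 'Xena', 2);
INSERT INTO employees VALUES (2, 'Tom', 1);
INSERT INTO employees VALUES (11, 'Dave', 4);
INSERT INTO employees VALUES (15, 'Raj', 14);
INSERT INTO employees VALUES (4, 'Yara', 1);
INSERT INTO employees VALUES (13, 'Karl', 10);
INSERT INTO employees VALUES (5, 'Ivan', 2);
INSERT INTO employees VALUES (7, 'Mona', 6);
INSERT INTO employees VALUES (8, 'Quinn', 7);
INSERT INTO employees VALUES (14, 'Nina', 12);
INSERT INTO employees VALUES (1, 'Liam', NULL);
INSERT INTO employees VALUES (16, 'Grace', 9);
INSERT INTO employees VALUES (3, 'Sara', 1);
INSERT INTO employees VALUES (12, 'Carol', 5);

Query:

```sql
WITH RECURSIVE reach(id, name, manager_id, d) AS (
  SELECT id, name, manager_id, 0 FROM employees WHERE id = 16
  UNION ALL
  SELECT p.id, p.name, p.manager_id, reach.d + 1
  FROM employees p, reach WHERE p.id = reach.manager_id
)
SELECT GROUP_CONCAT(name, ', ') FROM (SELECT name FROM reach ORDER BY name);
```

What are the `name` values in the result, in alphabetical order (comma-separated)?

Base: id=16 (Grace), manager_id=9, d 0.
Iteration 1: join on id=9 -> Judy (id 9, manager_id=6, d 1).
Iteration 2: join on id=6 -> Bob (id 6, manager_id=4, d 2).
Iteration 3: join on id=4 -> Yara (id 4, manager_id=1, d 3).
Iteration 4: join on id=1 -> Liam (id 1, manager_id=NULL, d 4).
Iteration 5: manager_id is NULL; no match; recursion stops.

Bob, Grace, Judy, Liam, Yara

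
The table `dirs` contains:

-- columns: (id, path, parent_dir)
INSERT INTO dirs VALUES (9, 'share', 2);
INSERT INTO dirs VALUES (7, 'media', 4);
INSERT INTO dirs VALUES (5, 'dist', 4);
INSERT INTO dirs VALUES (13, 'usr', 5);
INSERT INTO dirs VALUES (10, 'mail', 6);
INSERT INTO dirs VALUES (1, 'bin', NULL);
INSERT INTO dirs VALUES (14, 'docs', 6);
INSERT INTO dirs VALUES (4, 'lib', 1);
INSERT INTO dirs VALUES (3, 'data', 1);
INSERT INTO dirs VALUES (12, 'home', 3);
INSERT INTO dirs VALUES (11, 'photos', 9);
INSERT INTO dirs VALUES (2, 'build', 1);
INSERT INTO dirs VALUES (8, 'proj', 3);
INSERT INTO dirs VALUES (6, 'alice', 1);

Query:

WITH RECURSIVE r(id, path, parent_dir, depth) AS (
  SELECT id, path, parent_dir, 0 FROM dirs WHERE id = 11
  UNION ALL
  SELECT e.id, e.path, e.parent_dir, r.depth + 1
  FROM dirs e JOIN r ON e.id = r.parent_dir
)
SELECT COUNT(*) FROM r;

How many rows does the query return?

Base: id=11 (photos), parent_dir=9, depth 0.
Iteration 1: join on id=9 -> share (id 9, parent_dir=2, depth 1).
Iteration 2: join on id=2 -> build (id 2, parent_dir=1, depth 2).
Iteration 3: join on id=1 -> bin (id 1, parent_dir=NULL, depth 3).
Iteration 4: parent_dir is NULL; no match; recursion stops.
Total rows emitted: 4.

4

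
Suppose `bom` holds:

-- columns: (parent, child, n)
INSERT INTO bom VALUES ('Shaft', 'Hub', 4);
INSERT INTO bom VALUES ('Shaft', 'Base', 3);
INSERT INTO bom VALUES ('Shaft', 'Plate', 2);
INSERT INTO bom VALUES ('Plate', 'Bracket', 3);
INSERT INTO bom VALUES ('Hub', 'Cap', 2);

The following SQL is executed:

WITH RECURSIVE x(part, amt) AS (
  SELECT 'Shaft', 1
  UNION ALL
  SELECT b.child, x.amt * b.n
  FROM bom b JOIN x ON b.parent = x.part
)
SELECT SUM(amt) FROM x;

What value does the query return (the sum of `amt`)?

Base: (Shaft, amt=1).
Iteration 1: components of {Shaft} -> Base = 1*3 = 3, Hub = 1*4 = 4, Plate = 1*2 = 2.
Iteration 2: components of {Base,Hub,Plate} -> Bracket = 2*3 = 6, Cap = 4*2 = 8.
Iteration 3: no further components; recursion stops.
SUM(amt) = 1 + 4 + 3 + 2 + 8 + 6 = 24.

24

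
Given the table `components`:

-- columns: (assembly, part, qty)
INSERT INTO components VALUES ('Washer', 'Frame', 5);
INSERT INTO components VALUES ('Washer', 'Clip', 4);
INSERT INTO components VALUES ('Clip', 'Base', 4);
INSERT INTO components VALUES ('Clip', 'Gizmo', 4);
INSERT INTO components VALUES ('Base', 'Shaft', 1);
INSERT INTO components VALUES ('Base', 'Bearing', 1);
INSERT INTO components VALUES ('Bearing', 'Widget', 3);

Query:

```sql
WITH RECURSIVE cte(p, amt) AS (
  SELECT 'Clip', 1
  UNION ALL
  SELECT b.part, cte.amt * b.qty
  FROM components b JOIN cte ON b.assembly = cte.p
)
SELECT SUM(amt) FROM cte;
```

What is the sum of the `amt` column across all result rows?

Base: (Clip, amt=1).
Iteration 1: components of {Clip} -> Base = 1*4 = 4, Gizmo = 1*4 = 4.
Iteration 2: components of {Base,Gizmo} -> Bearing = 4*1 = 4, Shaft = 4*1 = 4.
Iteration 3: components of {Bearing,Shaft} -> Widget = 4*3 = 12.
Iteration 4: no further components; recursion stops.
SUM(amt) = 1 + 4 + 4 + 4 + 4 + 12 = 29.

29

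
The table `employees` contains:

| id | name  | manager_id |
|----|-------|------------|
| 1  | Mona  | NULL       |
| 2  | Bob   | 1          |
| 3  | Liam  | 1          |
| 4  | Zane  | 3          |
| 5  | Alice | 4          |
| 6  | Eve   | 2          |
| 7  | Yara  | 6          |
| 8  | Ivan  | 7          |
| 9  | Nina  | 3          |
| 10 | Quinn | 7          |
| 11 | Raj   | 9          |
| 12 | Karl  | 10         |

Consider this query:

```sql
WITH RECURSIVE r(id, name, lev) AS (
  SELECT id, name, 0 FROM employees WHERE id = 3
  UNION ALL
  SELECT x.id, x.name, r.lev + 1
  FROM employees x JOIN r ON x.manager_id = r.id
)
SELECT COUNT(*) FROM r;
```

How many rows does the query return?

5

Base: id=3 (Liam) at lev 0.
Iteration 1: rows with manager_id in {3} -> Zane (id 4, lev 1), Nina (id 9, lev 1).
Iteration 2: rows with manager_id in {4,9} -> Alice (id 5, lev 2), Raj (id 11, lev 2).
Iteration 3: no rows with manager_id in {5,11}; recursion stops.
Total rows emitted: 5.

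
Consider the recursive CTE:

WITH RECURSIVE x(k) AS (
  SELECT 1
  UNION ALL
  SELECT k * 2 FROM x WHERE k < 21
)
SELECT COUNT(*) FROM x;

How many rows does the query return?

Base: k=1.
Iteration 1: 1 < 21 holds -> k = 1 * 2 = 2.
Iteration 2: 2 < 21 holds -> k = 2 * 2 = 4.
Iteration 3: 4 < 21 holds -> k = 4 * 2 = 8.
Iteration 4: 8 < 21 holds -> k = 8 * 2 = 16.
Iteration 5: 16 < 21 holds -> k = 16 * 2 = 32.
Iteration 6: 32 < 21 fails; recursion stops.
Total rows emitted: 6.

6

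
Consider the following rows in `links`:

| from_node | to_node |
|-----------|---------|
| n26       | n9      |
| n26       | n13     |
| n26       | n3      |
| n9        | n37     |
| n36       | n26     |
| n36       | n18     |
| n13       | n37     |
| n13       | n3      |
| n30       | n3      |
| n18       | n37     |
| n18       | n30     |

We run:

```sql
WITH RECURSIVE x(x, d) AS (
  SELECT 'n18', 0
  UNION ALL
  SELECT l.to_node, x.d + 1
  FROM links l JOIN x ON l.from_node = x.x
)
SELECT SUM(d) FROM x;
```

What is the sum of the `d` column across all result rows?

Base: (n18, d=0).
Iteration 1: edges from {n18} -> (n30, d=1), (n37, d=1).
Iteration 2: edges from {n30,n37} -> (n3, d=2).
Iteration 3: no outgoing edges from {n3}; recursion stops.
SUM(d) = 0 + 1 + 1 + 2 = 4.

4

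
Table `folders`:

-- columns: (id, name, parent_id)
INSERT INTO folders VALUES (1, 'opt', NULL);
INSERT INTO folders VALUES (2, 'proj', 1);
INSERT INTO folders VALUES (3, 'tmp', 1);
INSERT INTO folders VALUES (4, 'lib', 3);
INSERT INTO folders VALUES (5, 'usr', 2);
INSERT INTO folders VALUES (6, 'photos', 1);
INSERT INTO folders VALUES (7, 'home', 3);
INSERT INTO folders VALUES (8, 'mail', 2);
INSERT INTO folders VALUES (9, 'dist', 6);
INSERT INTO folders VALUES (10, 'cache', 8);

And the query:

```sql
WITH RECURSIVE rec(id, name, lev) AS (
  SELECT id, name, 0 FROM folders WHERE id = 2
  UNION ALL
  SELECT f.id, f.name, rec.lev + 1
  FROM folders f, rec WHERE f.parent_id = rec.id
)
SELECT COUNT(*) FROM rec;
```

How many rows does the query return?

4

Base: id=2 (proj) at lev 0.
Iteration 1: rows with parent_id in {2} -> usr (id 5, lev 1), mail (id 8, lev 1).
Iteration 2: rows with parent_id in {5,8} -> cache (id 10, lev 2).
Iteration 3: no rows with parent_id in {10}; recursion stops.
Total rows emitted: 4.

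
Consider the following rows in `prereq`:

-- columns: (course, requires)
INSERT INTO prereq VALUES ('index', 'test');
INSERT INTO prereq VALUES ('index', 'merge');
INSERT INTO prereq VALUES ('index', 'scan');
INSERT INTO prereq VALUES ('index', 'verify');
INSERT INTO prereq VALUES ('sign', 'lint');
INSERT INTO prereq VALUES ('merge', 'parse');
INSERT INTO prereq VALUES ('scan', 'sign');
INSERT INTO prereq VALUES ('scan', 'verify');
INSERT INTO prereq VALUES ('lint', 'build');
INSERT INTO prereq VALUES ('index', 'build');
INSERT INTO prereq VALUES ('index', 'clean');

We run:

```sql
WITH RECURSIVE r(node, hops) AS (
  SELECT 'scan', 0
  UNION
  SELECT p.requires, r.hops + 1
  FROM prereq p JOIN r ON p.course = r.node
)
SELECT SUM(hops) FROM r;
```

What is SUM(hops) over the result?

7

Base: (scan, hops=0).
Iteration 1: edges from {scan} -> (sign, hops=1), (verify, hops=1).
Iteration 2: edges from {sign,verify} -> (lint, hops=2).
Iteration 3: edges from {lint} -> (build, hops=3).
Iteration 4: no outgoing edges from {build}; recursion stops.
SUM(hops) = 0 + 1 + 1 + 2 + 3 = 7.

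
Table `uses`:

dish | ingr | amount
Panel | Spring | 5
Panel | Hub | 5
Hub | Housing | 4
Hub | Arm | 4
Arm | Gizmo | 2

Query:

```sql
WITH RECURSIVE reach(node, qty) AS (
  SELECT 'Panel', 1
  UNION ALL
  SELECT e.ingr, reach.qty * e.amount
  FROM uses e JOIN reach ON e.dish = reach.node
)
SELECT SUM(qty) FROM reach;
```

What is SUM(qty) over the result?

Base: (Panel, qty=1).
Iteration 1: components of {Panel} -> Hub = 1*5 = 5, Spring = 1*5 = 5.
Iteration 2: components of {Hub,Spring} -> Arm = 5*4 = 20, Housing = 5*4 = 20.
Iteration 3: components of {Arm,Housing} -> Gizmo = 20*2 = 40.
Iteration 4: no further components; recursion stops.
SUM(qty) = 1 + 5 + 5 + 20 + 20 + 40 = 91.

91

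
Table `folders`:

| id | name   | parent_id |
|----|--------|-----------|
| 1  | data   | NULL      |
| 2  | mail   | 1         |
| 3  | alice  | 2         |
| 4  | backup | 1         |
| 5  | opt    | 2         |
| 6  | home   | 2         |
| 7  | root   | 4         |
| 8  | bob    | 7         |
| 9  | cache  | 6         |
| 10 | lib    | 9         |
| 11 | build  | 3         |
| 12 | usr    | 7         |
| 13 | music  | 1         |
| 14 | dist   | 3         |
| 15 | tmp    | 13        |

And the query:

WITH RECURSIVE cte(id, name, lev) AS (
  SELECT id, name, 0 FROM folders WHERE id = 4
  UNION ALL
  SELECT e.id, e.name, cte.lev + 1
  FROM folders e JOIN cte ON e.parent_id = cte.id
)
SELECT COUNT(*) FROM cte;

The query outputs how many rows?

Base: id=4 (backup) at lev 0.
Iteration 1: rows with parent_id in {4} -> root (id 7, lev 1).
Iteration 2: rows with parent_id in {7} -> bob (id 8, lev 2), usr (id 12, lev 2).
Iteration 3: no rows with parent_id in {8,12}; recursion stops.
Total rows emitted: 4.

4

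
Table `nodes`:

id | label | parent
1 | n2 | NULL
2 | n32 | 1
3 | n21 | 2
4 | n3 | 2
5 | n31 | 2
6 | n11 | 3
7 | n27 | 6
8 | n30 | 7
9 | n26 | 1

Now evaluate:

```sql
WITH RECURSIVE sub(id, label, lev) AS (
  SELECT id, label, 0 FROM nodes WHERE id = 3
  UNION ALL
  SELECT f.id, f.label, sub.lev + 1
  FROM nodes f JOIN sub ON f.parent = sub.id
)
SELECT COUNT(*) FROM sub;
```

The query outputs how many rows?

Base: id=3 (n21) at lev 0.
Iteration 1: rows with parent in {3} -> n11 (id 6, lev 1).
Iteration 2: rows with parent in {6} -> n27 (id 7, lev 2).
Iteration 3: rows with parent in {7} -> n30 (id 8, lev 3).
Iteration 4: no rows with parent in {8}; recursion stops.
Total rows emitted: 4.

4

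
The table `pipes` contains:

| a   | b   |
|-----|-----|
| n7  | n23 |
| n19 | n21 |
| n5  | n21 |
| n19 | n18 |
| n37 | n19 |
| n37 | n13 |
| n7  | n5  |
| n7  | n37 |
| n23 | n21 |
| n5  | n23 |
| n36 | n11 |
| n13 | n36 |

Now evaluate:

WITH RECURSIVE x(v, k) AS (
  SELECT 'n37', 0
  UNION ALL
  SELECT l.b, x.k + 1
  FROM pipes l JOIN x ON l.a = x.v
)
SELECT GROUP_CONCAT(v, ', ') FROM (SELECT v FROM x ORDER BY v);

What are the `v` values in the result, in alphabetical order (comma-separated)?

n11, n13, n18, n19, n21, n36, n37

Base: (n37, k=0).
Iteration 1: edges from {n37} -> (n13, k=1), (n19, k=1).
Iteration 2: edges from {n13,n19} -> (n18, k=2), (n21, k=2), (n36, k=2).
Iteration 3: edges from {n18,n21,n36} -> (n11, k=3).
Iteration 4: no outgoing edges from {n11}; recursion stops.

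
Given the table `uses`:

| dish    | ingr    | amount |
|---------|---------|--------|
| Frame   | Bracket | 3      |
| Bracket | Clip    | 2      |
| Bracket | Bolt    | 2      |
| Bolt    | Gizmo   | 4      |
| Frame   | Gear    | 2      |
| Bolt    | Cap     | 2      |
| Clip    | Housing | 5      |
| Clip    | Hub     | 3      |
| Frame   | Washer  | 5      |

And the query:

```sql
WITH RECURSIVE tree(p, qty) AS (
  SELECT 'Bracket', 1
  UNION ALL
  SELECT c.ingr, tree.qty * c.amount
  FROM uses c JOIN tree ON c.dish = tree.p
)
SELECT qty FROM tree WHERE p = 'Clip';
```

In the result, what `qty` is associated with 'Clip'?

2

Base: (Bracket, qty=1).
Iteration 1: components of {Bracket} -> Bolt = 1*2 = 2, Clip = 1*2 = 2.
Iteration 2: components of {Bolt,Clip} -> Cap = 2*2 = 4, Gizmo = 2*4 = 8, Housing = 2*5 = 10, Hub = 2*3 = 6.
Iteration 3: no further components; recursion stops.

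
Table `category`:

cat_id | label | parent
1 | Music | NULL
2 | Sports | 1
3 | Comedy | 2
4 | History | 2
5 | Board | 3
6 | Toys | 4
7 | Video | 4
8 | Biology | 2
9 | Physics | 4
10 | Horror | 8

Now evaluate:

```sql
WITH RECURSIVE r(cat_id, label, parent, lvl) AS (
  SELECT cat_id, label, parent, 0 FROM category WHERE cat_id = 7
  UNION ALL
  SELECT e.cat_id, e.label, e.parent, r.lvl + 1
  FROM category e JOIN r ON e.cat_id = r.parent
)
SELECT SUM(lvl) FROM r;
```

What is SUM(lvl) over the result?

Base: cat_id=7 (Video), parent=4, lvl 0.
Iteration 1: join on cat_id=4 -> History (id 4, parent=2, lvl 1).
Iteration 2: join on cat_id=2 -> Sports (id 2, parent=1, lvl 2).
Iteration 3: join on cat_id=1 -> Music (id 1, parent=NULL, lvl 3).
Iteration 4: parent is NULL; no match; recursion stops.
SUM(lvl) = 0 + 1 + 2 + 3 = 6.

6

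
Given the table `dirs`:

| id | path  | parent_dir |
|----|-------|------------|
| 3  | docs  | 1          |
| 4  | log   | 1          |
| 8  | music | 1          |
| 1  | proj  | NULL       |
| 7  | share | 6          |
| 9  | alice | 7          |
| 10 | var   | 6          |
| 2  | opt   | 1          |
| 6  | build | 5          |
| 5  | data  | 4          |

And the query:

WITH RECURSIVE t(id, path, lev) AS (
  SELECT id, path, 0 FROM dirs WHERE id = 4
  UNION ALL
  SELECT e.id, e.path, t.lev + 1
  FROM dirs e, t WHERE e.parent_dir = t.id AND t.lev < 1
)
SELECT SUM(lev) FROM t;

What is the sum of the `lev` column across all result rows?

1

Base: id=4 (log) at lev 0.
Iteration 1: rows with parent_dir in {4} -> data (id 5, lev 1).
Iteration 2: lev < 1 fails for all current rows; recursion stops.
SUM(lev) = 0 + 1 = 1.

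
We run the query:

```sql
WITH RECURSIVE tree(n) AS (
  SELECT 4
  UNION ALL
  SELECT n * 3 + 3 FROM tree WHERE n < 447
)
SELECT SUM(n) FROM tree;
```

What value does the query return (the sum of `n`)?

Base: n=4.
Iteration 1: 4 < 447 holds -> n = 4 * 3 + 3 = 15.
Iteration 2: 15 < 447 holds -> n = 15 * 3 + 3 = 48.
Iteration 3: 48 < 447 holds -> n = 48 * 3 + 3 = 147.
Iteration 4: 147 < 447 holds -> n = 147 * 3 + 3 = 444.
Iteration 5: 444 < 447 holds -> n = 444 * 3 + 3 = 1335.
Iteration 6: 1335 < 447 fails; recursion stops.
SUM(n) = 4 + 15 + 48 + 147 + 444 + 1335 = 1993.

1993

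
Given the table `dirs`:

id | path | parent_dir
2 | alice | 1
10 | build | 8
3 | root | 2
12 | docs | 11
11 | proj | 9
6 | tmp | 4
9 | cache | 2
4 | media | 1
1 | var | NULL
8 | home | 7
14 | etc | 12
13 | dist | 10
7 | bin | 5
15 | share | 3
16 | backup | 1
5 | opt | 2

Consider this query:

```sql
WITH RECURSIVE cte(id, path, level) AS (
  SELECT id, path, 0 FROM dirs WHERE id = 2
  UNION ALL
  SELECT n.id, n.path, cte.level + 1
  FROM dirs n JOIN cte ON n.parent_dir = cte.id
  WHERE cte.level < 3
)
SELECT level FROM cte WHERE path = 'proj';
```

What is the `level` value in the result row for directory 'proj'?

2

Base: id=2 (alice) at level 0.
Iteration 1: rows with parent_dir in {2} -> root (id 3, level 1), opt (id 5, level 1), cache (id 9, level 1).
Iteration 2: rows with parent_dir in {3,5,9} -> bin (id 7, level 2), proj (id 11, level 2), share (id 15, level 2).
Iteration 3: rows with parent_dir in {7,11,15} -> home (id 8, level 3), docs (id 12, level 3).
Iteration 4: level < 3 fails for all current rows; recursion stops.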